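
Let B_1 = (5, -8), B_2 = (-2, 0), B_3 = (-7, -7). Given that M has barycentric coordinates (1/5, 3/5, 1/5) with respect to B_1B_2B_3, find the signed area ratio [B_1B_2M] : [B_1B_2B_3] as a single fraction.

The signed ratio [B_1B_2M]/[B_1B_2B_3] equals the barycentric coordinate of M at vertex B_3, which is 1/5.

1/5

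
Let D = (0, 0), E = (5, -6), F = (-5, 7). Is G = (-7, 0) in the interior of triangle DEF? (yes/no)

no

Barycentric coordinates of G: (96/5, -49/5, -42/5).
The three coordinates are positive, negative, negative; a point is interior exactly when all three are positive.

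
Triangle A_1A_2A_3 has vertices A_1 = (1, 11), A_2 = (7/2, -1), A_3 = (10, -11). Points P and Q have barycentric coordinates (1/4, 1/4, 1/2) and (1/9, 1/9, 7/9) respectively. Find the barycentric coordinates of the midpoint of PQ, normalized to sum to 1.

Since both coordinate triples sum to 1, the midpoint's barycentrics are the componentwise average.
(1/4+1/9)/2 = 13/72; similarly 13/72 and 23/36.

(13/72, 13/72, 23/36)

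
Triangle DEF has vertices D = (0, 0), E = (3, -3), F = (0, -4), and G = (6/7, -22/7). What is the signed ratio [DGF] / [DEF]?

2/7

[DEF] = ½·(0·(-3−(-4)) + 3·(-4−0) + 0·(0−(-3))) = ½·(0 − 12 + 0) = -6.
[DGF] = ½·(0·(-22/7−(-4)) + (6/7)·(-4−0) + 0·(0−(-22/7))) = ½·(0 − 24/7 + 0) = -12/7, so the ratio is (-12/7)/(-6) = 2/7.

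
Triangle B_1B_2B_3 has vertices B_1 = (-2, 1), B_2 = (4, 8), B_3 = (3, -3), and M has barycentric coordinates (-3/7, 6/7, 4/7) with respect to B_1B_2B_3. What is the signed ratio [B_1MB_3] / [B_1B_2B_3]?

The signed ratio [B_1MB_3]/[B_1B_2B_3] equals the barycentric coordinate of M at vertex B_2, which is 6/7.

6/7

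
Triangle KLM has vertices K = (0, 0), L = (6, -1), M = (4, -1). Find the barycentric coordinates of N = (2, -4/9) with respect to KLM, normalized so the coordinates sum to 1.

Signed area of the reference triangle: [KLM] = ½·(0·(-1−(-1)) + 6·(-1−0) + 4·(0−(-1))) = ½·(0 − 6 + 4) = -1.
[NLM] = ½·(2·(-1−(-1)) + 6·(-1−(-4/9)) + 4·(-4/9−(-1))) = ½·(0 − 10/3 + 20/9) = -5/9, so the K-coordinate is (-5/9)/(-1) = 5/9.
[KNM] = ½·(0·(-4/9−(-1)) + 2·(-1−0) + 4·(0−(-4/9))) = ½·(0 − 2 + 16/9) = -1/9, so the L-coordinate is 1/9.
[KLN] = ½·(0·(-1−(-4/9)) + 6·(-4/9−0) + 2·(0−(-1))) = ½·(0 − 8/3 + 2) = -1/3, so the M-coordinate is 1/3.
Check: 5/9 + 1/9 + 1/3 = 1.

(5/9, 1/9, 1/3)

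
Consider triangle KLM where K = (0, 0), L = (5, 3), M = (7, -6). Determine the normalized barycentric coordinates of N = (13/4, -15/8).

(1/2, 1/8, 3/8)

Signed area of the reference triangle: [KLM] = ½·(0·(3−(-6)) + 5·(-6−0) + 7·(0−3)) = ½·(0 − 30 − 21) = -51/2.
[NLM] = ½·((13/4)·(3−(-6)) + 5·(-6−(-15/8)) + 7·(-15/8−3)) = ½·(117/4 − 165/8 − 273/8) = -51/4, so the K-coordinate is (-51/4)/(-51/2) = 1/2.
[KNM] = ½·(0·(-15/8−(-6)) + (13/4)·(-6−0) + 7·(0−(-15/8))) = ½·(0 − 39/2 + 105/8) = -51/16, so the L-coordinate is 1/8.
[KLN] = ½·(0·(3−(-15/8)) + 5·(-15/8−0) + (13/4)·(0−3)) = ½·(0 − 75/8 − 39/4) = -153/16, so the M-coordinate is 3/8.
Check: 1/2 + 1/8 + 3/8 = 1.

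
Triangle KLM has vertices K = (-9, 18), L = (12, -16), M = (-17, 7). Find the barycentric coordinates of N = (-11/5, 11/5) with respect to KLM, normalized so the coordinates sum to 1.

Signed area of the reference triangle: [KLM] = ½·((-9)·(-16−7) + 12·(7−18) + (-17)·(18−(-16))) = ½·(207 − 132 − 578) = -503/2.
[NLM] = ½·((-11/5)·(-16−7) + 12·(7−(11/5)) + (-17)·(11/5−(-16))) = ½·(253/5 + 288/5 − 1547/5) = -503/5, so the K-coordinate is (-503/5)/(-503/2) = 2/5.
[KNM] = ½·((-9)·(11/5−7) + (-11/5)·(7−18) + (-17)·(18−(11/5))) = ½·(216/5 + 121/5 − 1343/5) = -503/5, so the L-coordinate is 2/5.
[KLN] = ½·((-9)·(-16−(11/5)) + 12·(11/5−18) + (-11/5)·(18−(-16))) = ½·(819/5 − 948/5 − 374/5) = -503/10, so the M-coordinate is 1/5.
Check: 2/5 + 2/5 + 1/5 = 1.

(2/5, 2/5, 1/5)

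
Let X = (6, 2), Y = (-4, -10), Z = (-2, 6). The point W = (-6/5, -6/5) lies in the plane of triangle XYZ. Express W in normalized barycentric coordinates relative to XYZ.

(1/5, 2/5, 2/5)

Signed area of the reference triangle: [XYZ] = ½·(6·(-10−6) + (-4)·(6−2) + (-2)·(2−(-10))) = ½·(-96 − 16 − 24) = -68.
[WYZ] = ½·((-6/5)·(-10−6) + (-4)·(6−(-6/5)) + (-2)·(-6/5−(-10))) = ½·(96/5 − 144/5 − 88/5) = -68/5, so the X-coordinate is (-68/5)/(-68) = 1/5.
[XWZ] = ½·(6·(-6/5−6) + (-6/5)·(6−2) + (-2)·(2−(-6/5))) = ½·(-216/5 − 24/5 − 32/5) = -136/5, so the Y-coordinate is 2/5.
[XYW] = ½·(6·(-10−(-6/5)) + (-4)·(-6/5−2) + (-6/5)·(2−(-10))) = ½·(-264/5 + 64/5 − 72/5) = -136/5, so the Z-coordinate is 2/5.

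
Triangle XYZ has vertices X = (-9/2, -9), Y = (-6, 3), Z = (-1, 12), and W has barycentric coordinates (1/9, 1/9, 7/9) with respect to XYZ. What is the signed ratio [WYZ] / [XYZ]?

1/9

The signed ratio [WYZ]/[XYZ] equals the barycentric coordinate of W at vertex X, which is 1/9.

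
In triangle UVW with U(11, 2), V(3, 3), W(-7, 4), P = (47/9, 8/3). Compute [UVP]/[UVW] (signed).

[UVW] = ½·(11·(3−4) + 3·(4−2) + (-7)·(2−3)) = ½·(-11 + 6 + 7) = 1.
[UVP] = ½·(11·(3−(8/3)) + 3·(8/3−2) + (47/9)·(2−3)) = ½·(11/3 + 2 − 47/9) = 2/9, so the ratio is (2/9)/1 = 2/9.

2/9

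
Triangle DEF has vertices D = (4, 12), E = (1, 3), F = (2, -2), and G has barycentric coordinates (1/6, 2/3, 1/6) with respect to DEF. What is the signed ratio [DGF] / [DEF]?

The signed ratio [DGF]/[DEF] equals the barycentric coordinate of G at vertex E, which is 2/3.

2/3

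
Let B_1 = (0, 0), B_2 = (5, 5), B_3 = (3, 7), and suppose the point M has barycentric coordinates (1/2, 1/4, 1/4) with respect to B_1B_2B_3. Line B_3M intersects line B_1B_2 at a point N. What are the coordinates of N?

Line B_3M meets B_1B_2 where the B_3-coordinate vanishes; zeroing M's B_3-weight and renormalizing leaves B_1, B_2-weights 1/2 : 1/4 → (2/3, 1/3).
So N = (2/3)·B_1 + (1/3)·B_2 = (5/3, 5/3).

(5/3, 5/3)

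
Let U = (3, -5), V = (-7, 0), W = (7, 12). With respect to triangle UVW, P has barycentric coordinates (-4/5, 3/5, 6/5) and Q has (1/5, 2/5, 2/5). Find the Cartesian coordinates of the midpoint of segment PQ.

(6/5, 111/10)

Barycentric coordinates of the midpoint are the average: (-3/10, 1/2, 4/5).
Converting: (-3/10)·U + (1/2)·V + (4/5)·W = (6/5, 111/10).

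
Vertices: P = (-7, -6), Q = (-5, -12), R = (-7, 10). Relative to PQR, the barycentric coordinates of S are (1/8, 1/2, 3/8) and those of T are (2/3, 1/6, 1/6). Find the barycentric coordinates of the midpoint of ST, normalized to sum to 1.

Since both coordinate triples sum to 1, the midpoint's barycentrics are the componentwise average.
(1/8+2/3)/2 = 19/48; similarly 1/3 and 13/48.

(19/48, 1/3, 13/48)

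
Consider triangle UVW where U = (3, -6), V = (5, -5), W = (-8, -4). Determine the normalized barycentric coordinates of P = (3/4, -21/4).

Signed area of the reference triangle: [UVW] = ½·(3·(-5−(-4)) + 5·(-4−(-6)) + (-8)·(-6−(-5))) = ½·(-3 + 10 + 8) = 15/2.
[PVW] = ½·((3/4)·(-5−(-4)) + 5·(-4−(-21/4)) + (-8)·(-21/4−(-5))) = ½·(-3/4 + 25/4 + 2) = 15/4, so the U-coordinate is (15/4)/(15/2) = 1/2.
[UPW] = ½·(3·(-21/4−(-4)) + (3/4)·(-4−(-6)) + (-8)·(-6−(-21/4))) = ½·(-15/4 + 3/2 + 6) = 15/8, so the V-coordinate is 1/4.
[UVP] = ½·(3·(-5−(-21/4)) + 5·(-21/4−(-6)) + (3/4)·(-6−(-5))) = ½·(3/4 + 15/4 − 3/4) = 15/8, so the W-coordinate is 1/4.

(1/2, 1/4, 1/4)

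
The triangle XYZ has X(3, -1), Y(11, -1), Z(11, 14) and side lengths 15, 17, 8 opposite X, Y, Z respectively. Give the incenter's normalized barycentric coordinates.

(3/8, 17/40, 1/5)

The incenter has barycentric coordinates proportional to the opposite side lengths: (15 : 17 : 8).
Normalizing by 15+17+8 = 40 gives (3/8, 17/40, 1/5).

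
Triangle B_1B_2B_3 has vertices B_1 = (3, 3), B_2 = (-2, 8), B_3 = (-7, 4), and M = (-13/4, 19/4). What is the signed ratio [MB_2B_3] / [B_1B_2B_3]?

[B_1B_2B_3] = ½·(3·(8−4) + (-2)·(4−3) + (-7)·(3−8)) = ½·(12 − 2 + 35) = 45/2.
[MB_2B_3] = ½·((-13/4)·(8−4) + (-2)·(4−(19/4)) + (-7)·(19/4−8)) = ½·(-13 + 3/2 + 91/4) = 45/8, so the ratio is (45/8)/(45/2) = 1/4.

1/4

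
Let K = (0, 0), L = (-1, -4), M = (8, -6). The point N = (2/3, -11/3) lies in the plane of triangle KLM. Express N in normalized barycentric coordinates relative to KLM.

Signed area of the reference triangle: [KLM] = ½·(0·(-4−(-6)) + (-1)·(-6−0) + 8·(0−(-4))) = ½·(0 + 6 + 32) = 19.
[NLM] = ½·((2/3)·(-4−(-6)) + (-1)·(-6−(-11/3)) + 8·(-11/3−(-4))) = ½·(4/3 + 7/3 + 8/3) = 19/6, so the K-coordinate is (19/6)/19 = 1/6.
[KNM] = ½·(0·(-11/3−(-6)) + (2/3)·(-6−0) + 8·(0−(-11/3))) = ½·(0 − 4 + 88/3) = 38/3, so the L-coordinate is 2/3.
[KLN] = ½·(0·(-4−(-11/3)) + (-1)·(-11/3−0) + (2/3)·(0−(-4))) = ½·(0 + 11/3 + 8/3) = 19/6, so the M-coordinate is 1/6.

(1/6, 2/3, 1/6)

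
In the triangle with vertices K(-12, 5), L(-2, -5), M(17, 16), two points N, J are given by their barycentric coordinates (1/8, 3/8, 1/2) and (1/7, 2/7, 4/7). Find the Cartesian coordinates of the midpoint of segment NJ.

(383/56, 425/56)

Barycentric coordinates of the midpoint are the average: (15/112, 37/112, 15/28).
Converting: (15/112)·K + (37/112)·L + (15/28)·M = (383/56, 425/56).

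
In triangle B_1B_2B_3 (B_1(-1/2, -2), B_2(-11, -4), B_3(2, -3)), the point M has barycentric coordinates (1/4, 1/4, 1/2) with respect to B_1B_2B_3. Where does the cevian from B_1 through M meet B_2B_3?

Line B_1M meets B_2B_3 where the B_1-coordinate vanishes; zeroing M's B_1-weight and renormalizing leaves B_2, B_3-weights 1/4 : 1/2 → (1/3, 2/3).
So N = (1/3)·B_2 + (2/3)·B_3 = (-7/3, -10/3).

(-7/3, -10/3)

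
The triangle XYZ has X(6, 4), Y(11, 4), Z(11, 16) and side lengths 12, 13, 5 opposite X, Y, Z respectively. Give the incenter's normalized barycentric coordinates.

The incenter has barycentric coordinates proportional to the opposite side lengths: (12 : 13 : 5).
Normalizing by 12+13+5 = 30 gives (2/5, 13/30, 1/6).

(2/5, 13/30, 1/6)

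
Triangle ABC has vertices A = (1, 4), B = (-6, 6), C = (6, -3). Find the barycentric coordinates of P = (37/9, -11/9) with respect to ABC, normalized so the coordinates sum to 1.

(1/9, 1/9, 7/9)

Signed area of the reference triangle: [ABC] = ½·(1·(6−(-3)) + (-6)·(-3−4) + 6·(4−6)) = ½·(9 + 42 − 12) = 39/2.
[PBC] = ½·((37/9)·(6−(-3)) + (-6)·(-3−(-11/9)) + 6·(-11/9−6)) = ½·(37 + 32/3 − 130/3) = 13/6, so the A-coordinate is (13/6)/(39/2) = 1/9.
[APC] = ½·(1·(-11/9−(-3)) + (37/9)·(-3−4) + 6·(4−(-11/9))) = ½·(16/9 − 259/9 + 94/3) = 13/6, so the B-coordinate is 1/9.
[ABP] = ½·(1·(6−(-11/9)) + (-6)·(-11/9−4) + (37/9)·(4−6)) = ½·(65/9 + 94/3 − 74/9) = 91/6, so the C-coordinate is 7/9.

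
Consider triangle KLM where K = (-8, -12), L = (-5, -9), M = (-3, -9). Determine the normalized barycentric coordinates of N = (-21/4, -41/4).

(5/12, 1/12, 1/2)

Signed area of the reference triangle: [KLM] = ½·((-8)·(-9−(-9)) + (-5)·(-9−(-12)) + (-3)·(-12−(-9))) = ½·(0 − 15 + 9) = -3.
[NLM] = ½·((-21/4)·(-9−(-9)) + (-5)·(-9−(-41/4)) + (-3)·(-41/4−(-9))) = ½·(0 − 25/4 + 15/4) = -5/4, so the K-coordinate is (-5/4)/(-3) = 5/12.
[KNM] = ½·((-8)·(-41/4−(-9)) + (-21/4)·(-9−(-12)) + (-3)·(-12−(-41/4))) = ½·(10 − 63/4 + 21/4) = -1/4, so the L-coordinate is 1/12.
[KLN] = ½·((-8)·(-9−(-41/4)) + (-5)·(-41/4−(-12)) + (-21/4)·(-12−(-9))) = ½·(-10 − 35/4 + 63/4) = -3/2, so the M-coordinate is 1/2.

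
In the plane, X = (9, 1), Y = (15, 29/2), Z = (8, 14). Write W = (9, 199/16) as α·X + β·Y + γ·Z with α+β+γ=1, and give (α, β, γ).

(1/8, 1/8, 3/4)

Signed area of the reference triangle: [XYZ] = ½·(9·(29/2−14) + 15·(14−1) + 8·(1−(29/2))) = ½·(9/2 + 195 − 108) = 183/4.
[WYZ] = ½·(9·(29/2−14) + 15·(14−(199/16)) + 8·(199/16−(29/2))) = ½·(9/2 + 375/16 − 33/2) = 183/32, so the X-coordinate is (183/32)/(183/4) = 1/8.
[XWZ] = ½·(9·(199/16−14) + 9·(14−1) + 8·(1−(199/16))) = ½·(-225/16 + 117 − 183/2) = 183/32, so the Y-coordinate is 1/8.
[XYW] = ½·(9·(29/2−(199/16)) + 15·(199/16−1) + 9·(1−(29/2))) = ½·(297/16 + 2745/16 − 243/2) = 549/16, so the Z-coordinate is 3/4.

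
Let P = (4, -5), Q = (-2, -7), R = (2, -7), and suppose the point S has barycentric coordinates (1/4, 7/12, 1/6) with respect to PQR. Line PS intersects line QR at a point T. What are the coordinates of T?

(-10/9, -7)

Line PS meets QR where the P-coordinate vanishes; zeroing S's P-weight and renormalizing leaves Q, R-weights 7/12 : 1/6 → (7/9, 2/9).
So T = (7/9)·Q + (2/9)·R = (-10/9, -7).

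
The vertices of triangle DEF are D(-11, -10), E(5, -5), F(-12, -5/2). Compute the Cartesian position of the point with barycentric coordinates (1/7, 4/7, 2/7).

(-15/7, -5)

G = (1/7)·D + (4/7)·E + (2/7)·F.
x-coordinate: (1/7)·(-11) + (4/7)·5 + (2/7)·(-12) = -15/7.
y-coordinate: (1/7)·(-10) + (4/7)·(-5) + (2/7)·(-5/2) = -5.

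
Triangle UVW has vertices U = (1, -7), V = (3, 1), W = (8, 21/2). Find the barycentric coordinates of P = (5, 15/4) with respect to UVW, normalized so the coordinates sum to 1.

Signed area of the reference triangle: [UVW] = ½·(1·(1−(21/2)) + 3·(21/2−(-7)) + 8·(-7−1)) = ½·(-19/2 + 105/2 − 64) = -21/2.
[PVW] = ½·(5·(1−(21/2)) + 3·(21/2−(15/4)) + 8·(15/4−1)) = ½·(-95/2 + 81/4 + 22) = -21/8, so the U-coordinate is (-21/8)/(-21/2) = 1/4.
[UPW] = ½·(1·(15/4−(21/2)) + 5·(21/2−(-7)) + 8·(-7−(15/4))) = ½·(-27/4 + 175/2 − 86) = -21/8, so the V-coordinate is 1/4.
[UVP] = ½·(1·(1−(15/4)) + 3·(15/4−(-7)) + 5·(-7−1)) = ½·(-11/4 + 129/4 − 40) = -21/4, so the W-coordinate is 1/2.
Check: 1/4 + 1/4 + 1/2 = 1.

(1/4, 1/4, 1/2)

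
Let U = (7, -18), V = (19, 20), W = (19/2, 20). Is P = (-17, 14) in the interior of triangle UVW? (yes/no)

Barycentric coordinates of P: (3/19, -992/361, 1296/361).
The three coordinates are positive, negative, positive; a point is interior exactly when all three are positive.

no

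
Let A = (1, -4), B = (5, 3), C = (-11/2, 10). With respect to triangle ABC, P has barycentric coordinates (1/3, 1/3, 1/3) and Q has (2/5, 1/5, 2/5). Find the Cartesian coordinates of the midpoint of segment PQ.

Barycentric coordinates of the midpoint are the average: (11/30, 4/15, 11/30).
Converting: (11/30)·A + (4/15)·B + (11/30)·C = (-19/60, 3).

(-19/60, 3)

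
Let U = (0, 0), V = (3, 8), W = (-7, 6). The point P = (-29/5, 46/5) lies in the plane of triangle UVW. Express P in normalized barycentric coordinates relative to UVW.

Signed area of the reference triangle: [UVW] = ½·(0·(8−6) + 3·(6−0) + (-7)·(0−8)) = ½·(0 + 18 + 56) = 37.
[PVW] = ½·((-29/5)·(8−6) + 3·(6−(46/5)) + (-7)·(46/5−8)) = ½·(-58/5 − 48/5 − 42/5) = -74/5, so the U-coordinate is (-74/5)/37 = -2/5.
[UPW] = ½·(0·(46/5−6) + (-29/5)·(6−0) + (-7)·(0−(46/5))) = ½·(0 − 174/5 + 322/5) = 74/5, so the V-coordinate is 2/5.
[UVP] = ½·(0·(8−(46/5)) + 3·(46/5−0) + (-29/5)·(0−8)) = ½·(0 + 138/5 + 232/5) = 37, so the W-coordinate is 1.
Check: -2/5 + 2/5 + 1 = 1.

(-2/5, 2/5, 1)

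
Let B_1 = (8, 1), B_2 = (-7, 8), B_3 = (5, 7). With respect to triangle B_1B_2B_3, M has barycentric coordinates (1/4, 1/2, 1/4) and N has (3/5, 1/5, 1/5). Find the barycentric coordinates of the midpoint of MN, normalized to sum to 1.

(17/40, 7/20, 9/40)

Since both coordinate triples sum to 1, the midpoint's barycentrics are the componentwise average.
(1/4+3/5)/2 = 17/40; similarly 7/20 and 9/40.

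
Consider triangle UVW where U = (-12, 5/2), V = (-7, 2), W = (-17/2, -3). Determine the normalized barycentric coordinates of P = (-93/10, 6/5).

Signed area of the reference triangle: [UVW] = ½·((-12)·(2−(-3)) + (-7)·(-3−(5/2)) + (-17/2)·(5/2−2)) = ½·(-60 + 77/2 − 17/4) = -103/8.
[PVW] = ½·((-93/10)·(2−(-3)) + (-7)·(-3−(6/5)) + (-17/2)·(6/5−2)) = ½·(-93/2 + 147/5 + 34/5) = -103/20, so the U-coordinate is (-103/20)/(-103/8) = 2/5.
[UPW] = ½·((-12)·(6/5−(-3)) + (-93/10)·(-3−(5/2)) + (-17/2)·(5/2−(6/5))) = ½·(-252/5 + 1023/20 − 221/20) = -103/20, so the V-coordinate is 2/5.
[UVP] = ½·((-12)·(2−(6/5)) + (-7)·(6/5−(5/2)) + (-93/10)·(5/2−2)) = ½·(-48/5 + 91/10 − 93/20) = -103/40, so the W-coordinate is 1/5.

(2/5, 2/5, 1/5)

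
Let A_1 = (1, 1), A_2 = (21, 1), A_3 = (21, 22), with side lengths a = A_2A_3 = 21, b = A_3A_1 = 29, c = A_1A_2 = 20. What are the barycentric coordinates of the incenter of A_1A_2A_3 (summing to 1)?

(3/10, 29/70, 2/7)

The incenter has barycentric coordinates proportional to the opposite side lengths: (21 : 29 : 20).
Normalizing by 21+29+20 = 70 gives (3/10, 29/70, 2/7).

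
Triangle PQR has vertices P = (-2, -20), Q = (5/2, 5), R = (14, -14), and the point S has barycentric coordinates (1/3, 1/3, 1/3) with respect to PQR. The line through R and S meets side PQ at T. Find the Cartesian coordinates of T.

Line RS meets PQ where the R-coordinate vanishes; zeroing S's R-weight and renormalizing leaves P, Q-weights 1/3 : 1/3 → (1/2, 1/2).
So T = (1/2)·P + (1/2)·Q = (1/4, -15/2).

(1/4, -15/2)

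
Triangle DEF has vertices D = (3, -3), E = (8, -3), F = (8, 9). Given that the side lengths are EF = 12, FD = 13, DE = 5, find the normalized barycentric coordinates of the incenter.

(2/5, 13/30, 1/6)

The incenter has barycentric coordinates proportional to the opposite side lengths: (12 : 13 : 5).
Normalizing by 12+13+5 = 30 gives (2/5, 13/30, 1/6).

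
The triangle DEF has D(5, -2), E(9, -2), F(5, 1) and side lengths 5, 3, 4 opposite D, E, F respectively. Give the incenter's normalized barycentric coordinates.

The incenter has barycentric coordinates proportional to the opposite side lengths: (5 : 3 : 4).
Normalizing by 5+3+4 = 12 gives (5/12, 1/4, 1/3).

(5/12, 1/4, 1/3)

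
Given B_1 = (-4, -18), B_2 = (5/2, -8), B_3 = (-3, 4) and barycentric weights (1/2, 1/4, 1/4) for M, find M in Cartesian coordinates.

M = (1/2)·B_1 + (1/4)·B_2 + (1/4)·B_3.
x-coordinate: (1/2)·(-4) + (1/4)·(5/2) + (1/4)·(-3) = -17/8.
y-coordinate: (1/2)·(-18) + (1/4)·(-8) + (1/4)·4 = -10.

(-17/8, -10)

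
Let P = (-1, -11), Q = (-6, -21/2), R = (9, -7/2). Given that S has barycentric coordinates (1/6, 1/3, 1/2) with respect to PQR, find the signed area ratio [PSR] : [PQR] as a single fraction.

1/3

The signed ratio [PSR]/[PQR] equals the barycentric coordinate of S at vertex Q, which is 1/3.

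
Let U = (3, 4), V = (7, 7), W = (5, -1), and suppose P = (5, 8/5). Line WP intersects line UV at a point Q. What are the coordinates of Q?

(5, 11/2)

Barycentric coordinates of P with respect to UVW: (1/5, 1/5, 3/5).
On side UV the W-coordinate is zero; dropping P's W-weight 3/5 and renormalizing the remaining 1/5 : 1/5 gives weights 1/2, 1/2 on U, V.
Q = (1/2)·(3, 4) + (1/2)·(7, 7) = (5, 11/2).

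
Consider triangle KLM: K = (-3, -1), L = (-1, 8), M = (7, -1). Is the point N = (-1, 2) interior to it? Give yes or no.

yes

Barycentric coordinates of N: (8/15, 1/3, 2/15).
The three coordinates are positive, positive, positive; a point is interior exactly when all three are positive.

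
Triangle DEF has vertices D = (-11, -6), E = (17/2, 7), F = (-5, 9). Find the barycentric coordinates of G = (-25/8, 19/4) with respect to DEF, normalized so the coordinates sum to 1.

(1/4, 1/4, 1/2)

Signed area of the reference triangle: [DEF] = ½·((-11)·(7−9) + (17/2)·(9−(-6)) + (-5)·(-6−7)) = ½·(22 + 255/2 + 65) = 429/4.
[GEF] = ½·((-25/8)·(7−9) + (17/2)·(9−(19/4)) + (-5)·(19/4−7)) = ½·(25/4 + 289/8 + 45/4) = 429/16, so the D-coordinate is (429/16)/(429/4) = 1/4.
[DGF] = ½·((-11)·(19/4−9) + (-25/8)·(9−(-6)) + (-5)·(-6−(19/4))) = ½·(187/4 − 375/8 + 215/4) = 429/16, so the E-coordinate is 1/4.
[DEG] = ½·((-11)·(7−(19/4)) + (17/2)·(19/4−(-6)) + (-25/8)·(-6−7)) = ½·(-99/4 + 731/8 + 325/8) = 429/8, so the F-coordinate is 1/2.
Check: 1/4 + 1/4 + 1/2 = 1.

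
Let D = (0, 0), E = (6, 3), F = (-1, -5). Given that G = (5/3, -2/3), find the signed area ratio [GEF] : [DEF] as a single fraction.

1/3

[DEF] = ½·(0·(3−(-5)) + 6·(-5−0) + (-1)·(0−3)) = ½·(0 − 30 + 3) = -27/2.
[GEF] = ½·((5/3)·(3−(-5)) + 6·(-5−(-2/3)) + (-1)·(-2/3−3)) = ½·(40/3 − 26 + 11/3) = -9/2, so the ratio is (-9/2)/(-27/2) = 1/3.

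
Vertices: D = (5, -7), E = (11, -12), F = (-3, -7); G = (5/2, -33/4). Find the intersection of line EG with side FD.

Barycentric coordinates of G with respect to DEF: (1/4, 1/4, 1/2).
On side FD the E-coordinate is zero; dropping G's E-weight 1/4 and renormalizing the remaining 1/2 : 1/4 gives weights 2/3, 1/3 on F, D.
H = (2/3)·(-3, -7) + (1/3)·(5, -7) = (-1/3, -7).

(-1/3, -7)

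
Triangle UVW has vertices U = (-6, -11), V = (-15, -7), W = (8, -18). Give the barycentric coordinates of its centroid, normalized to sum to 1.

(1/3, 1/3, 1/3)

The centroid is the average of the vertices, so each weight is 1/3.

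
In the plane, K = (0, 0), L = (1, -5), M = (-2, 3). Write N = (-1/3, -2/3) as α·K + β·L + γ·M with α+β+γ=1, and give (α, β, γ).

(1/3, 1/3, 1/3)

Signed area of the reference triangle: [KLM] = ½·(0·(-5−3) + 1·(3−0) + (-2)·(0−(-5))) = ½·(0 + 3 − 10) = -7/2.
[NLM] = ½·((-1/3)·(-5−3) + 1·(3−(-2/3)) + (-2)·(-2/3−(-5))) = ½·(8/3 + 11/3 − 26/3) = -7/6, so the K-coordinate is (-7/6)/(-7/2) = 1/3.
[KNM] = ½·(0·(-2/3−3) + (-1/3)·(3−0) + (-2)·(0−(-2/3))) = ½·(0 − 1 − 4/3) = -7/6, so the L-coordinate is 1/3.
[KLN] = ½·(0·(-5−(-2/3)) + 1·(-2/3−0) + (-1/3)·(0−(-5))) = ½·(0 − 2/3 − 5/3) = -7/6, so the M-coordinate is 1/3.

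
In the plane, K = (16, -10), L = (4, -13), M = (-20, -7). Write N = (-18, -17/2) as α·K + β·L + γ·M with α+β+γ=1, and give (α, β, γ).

(-1/6, 1/3, 5/6)

Signed area of the reference triangle: [KLM] = ½·(16·(-13−(-7)) + 4·(-7−(-10)) + (-20)·(-10−(-13))) = ½·(-96 + 12 − 60) = -72.
[NLM] = ½·((-18)·(-13−(-7)) + 4·(-7−(-17/2)) + (-20)·(-17/2−(-13))) = ½·(108 + 6 − 90) = 12, so the K-coordinate is 12/(-72) = -1/6.
[KNM] = ½·(16·(-17/2−(-7)) + (-18)·(-7−(-10)) + (-20)·(-10−(-17/2))) = ½·(-24 − 54 + 30) = -24, so the L-coordinate is 1/3.
[KLN] = ½·(16·(-13−(-17/2)) + 4·(-17/2−(-10)) + (-18)·(-10−(-13))) = ½·(-72 + 6 − 54) = -60, so the M-coordinate is 5/6.
Check: -1/6 + 1/3 + 5/6 = 1.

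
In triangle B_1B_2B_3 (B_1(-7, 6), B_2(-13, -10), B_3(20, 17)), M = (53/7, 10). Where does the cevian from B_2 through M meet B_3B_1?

Barycentric coordinates of M with respect to B_1B_2B_3: (2/7, 1/7, 4/7).
On side B_3B_1 the B_2-coordinate is zero; dropping M's B_2-weight 1/7 and renormalizing the remaining 4/7 : 2/7 gives weights 2/3, 1/3 on B_3, B_1.
N = (2/3)·(20, 17) + (1/3)·(-7, 6) = (11, 40/3).

(11, 40/3)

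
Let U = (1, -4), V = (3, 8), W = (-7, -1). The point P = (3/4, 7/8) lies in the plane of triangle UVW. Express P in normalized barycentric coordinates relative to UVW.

Signed area of the reference triangle: [UVW] = ½·(1·(8−(-1)) + 3·(-1−(-4)) + (-7)·(-4−8)) = ½·(9 + 9 + 84) = 51.
[PVW] = ½·((3/4)·(8−(-1)) + 3·(-1−(7/8)) + (-7)·(7/8−8)) = ½·(27/4 − 45/8 + 399/8) = 51/2, so the U-coordinate is (51/2)/51 = 1/2.
[UPW] = ½·(1·(7/8−(-1)) + (3/4)·(-1−(-4)) + (-7)·(-4−(7/8))) = ½·(15/8 + 9/4 + 273/8) = 153/8, so the V-coordinate is 3/8.
[UVP] = ½·(1·(8−(7/8)) + 3·(7/8−(-4)) + (3/4)·(-4−8)) = ½·(57/8 + 117/8 − 9) = 51/8, so the W-coordinate is 1/8.

(1/2, 3/8, 1/8)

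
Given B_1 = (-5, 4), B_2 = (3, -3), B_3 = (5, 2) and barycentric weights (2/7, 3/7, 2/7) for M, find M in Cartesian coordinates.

M = (2/7)·B_1 + (3/7)·B_2 + (2/7)·B_3.
x-coordinate: (2/7)·(-5) + (3/7)·3 + (2/7)·5 = 9/7.
y-coordinate: (2/7)·4 + (3/7)·(-3) + (2/7)·2 = 3/7.

(9/7, 3/7)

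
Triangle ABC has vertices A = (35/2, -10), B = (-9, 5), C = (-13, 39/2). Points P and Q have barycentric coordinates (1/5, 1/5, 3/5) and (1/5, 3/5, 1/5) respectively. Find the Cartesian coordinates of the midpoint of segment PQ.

(-53/10, 39/5)

Barycentric coordinates of the midpoint are the average: (1/5, 2/5, 2/5).
Converting: (1/5)·A + (2/5)·B + (2/5)·C = (-53/10, 39/5).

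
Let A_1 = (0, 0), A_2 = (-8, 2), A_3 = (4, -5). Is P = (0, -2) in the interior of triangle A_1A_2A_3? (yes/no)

yes

Barycentric coordinates of P: (1/4, 1/4, 1/2).
The three coordinates are positive, positive, positive; a point is interior exactly when all three are positive.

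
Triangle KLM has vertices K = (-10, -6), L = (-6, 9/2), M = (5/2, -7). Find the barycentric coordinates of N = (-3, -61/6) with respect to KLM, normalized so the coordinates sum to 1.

(2/3, -1/3, 2/3)

Signed area of the reference triangle: [KLM] = ½·((-10)·(9/2−(-7)) + (-6)·(-7−(-6)) + (5/2)·(-6−(9/2))) = ½·(-115 + 6 − 105/4) = -541/8.
[NLM] = ½·((-3)·(9/2−(-7)) + (-6)·(-7−(-61/6)) + (5/2)·(-61/6−(9/2))) = ½·(-69/2 − 19 − 110/3) = -541/12, so the K-coordinate is (-541/12)/(-541/8) = 2/3.
[KNM] = ½·((-10)·(-61/6−(-7)) + (-3)·(-7−(-6)) + (5/2)·(-6−(-61/6))) = ½·(95/3 + 3 + 125/12) = 541/24, so the L-coordinate is -1/3.
[KLN] = ½·((-10)·(9/2−(-61/6)) + (-6)·(-61/6−(-6)) + (-3)·(-6−(9/2))) = ½·(-440/3 + 25 + 63/2) = -541/12, so the M-coordinate is 2/3.
Check: 2/3 − 1/3 + 2/3 = 1.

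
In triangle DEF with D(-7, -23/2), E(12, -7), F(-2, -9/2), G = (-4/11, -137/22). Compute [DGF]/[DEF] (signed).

2/11

[DEF] = ½·((-7)·(-7−(-9/2)) + 12·(-9/2−(-23/2)) + (-2)·(-23/2−(-7))) = ½·(35/2 + 84 + 9) = 221/4.
[DGF] = ½·((-7)·(-137/22−(-9/2)) + (-4/11)·(-9/2−(-23/2)) + (-2)·(-23/2−(-137/22))) = ½·(133/11 − 28/11 + 116/11) = 221/22, so the ratio is (221/22)/(221/4) = 2/11.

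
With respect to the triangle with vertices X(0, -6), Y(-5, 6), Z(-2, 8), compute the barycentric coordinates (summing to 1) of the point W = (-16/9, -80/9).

Signed area of the reference triangle: [XYZ] = ½·(0·(6−8) + (-5)·(8−(-6)) + (-2)·(-6−6)) = ½·(0 − 70 + 24) = -23.
[WYZ] = ½·((-16/9)·(6−8) + (-5)·(8−(-80/9)) + (-2)·(-80/9−6)) = ½·(32/9 − 760/9 + 268/9) = -230/9, so the X-coordinate is (-230/9)/(-23) = 10/9.
[XWZ] = ½·(0·(-80/9−8) + (-16/9)·(8−(-6)) + (-2)·(-6−(-80/9))) = ½·(0 − 224/9 − 52/9) = -46/3, so the Y-coordinate is 2/3.
[XYW] = ½·(0·(6−(-80/9)) + (-5)·(-80/9−(-6)) + (-16/9)·(-6−6)) = ½·(0 + 130/9 + 64/3) = 161/9, so the Z-coordinate is -7/9.

(10/9, 2/3, -7/9)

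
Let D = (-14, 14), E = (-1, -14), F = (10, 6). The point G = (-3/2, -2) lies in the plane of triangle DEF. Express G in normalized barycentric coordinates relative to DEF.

Signed area of the reference triangle: [DEF] = ½·((-14)·(-14−6) + (-1)·(6−14) + 10·(14−(-14))) = ½·(280 + 8 + 280) = 284.
[GEF] = ½·((-3/2)·(-14−6) + (-1)·(6−(-2)) + 10·(-2−(-14))) = ½·(30 − 8 + 120) = 71, so the D-coordinate is 71/284 = 1/4.
[DGF] = ½·((-14)·(-2−6) + (-3/2)·(6−14) + 10·(14−(-2))) = ½·(112 + 12 + 160) = 142, so the E-coordinate is 1/2.
[DEG] = ½·((-14)·(-14−(-2)) + (-1)·(-2−14) + (-3/2)·(14−(-14))) = ½·(168 + 16 − 42) = 71, so the F-coordinate is 1/4.
Check: 1/4 + 1/2 + 1/4 = 1.

(1/4, 1/2, 1/4)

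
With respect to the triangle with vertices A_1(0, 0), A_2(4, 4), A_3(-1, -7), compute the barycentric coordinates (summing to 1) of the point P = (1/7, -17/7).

Signed area of the reference triangle: [A_1A_2A_3] = ½·(0·(4−(-7)) + 4·(-7−0) + (-1)·(0−4)) = ½·(0 − 28 + 4) = -12.
[PA_2A_3] = ½·((1/7)·(4−(-7)) + 4·(-7−(-17/7)) + (-1)·(-17/7−4)) = ½·(11/7 − 128/7 + 45/7) = -36/7, so the A_1-coordinate is (-36/7)/(-12) = 3/7.
[A_1PA_3] = ½·(0·(-17/7−(-7)) + (1/7)·(-7−0) + (-1)·(0−(-17/7))) = ½·(0 − 1 − 17/7) = -12/7, so the A_2-coordinate is 1/7.
[A_1A_2P] = ½·(0·(4−(-17/7)) + 4·(-17/7−0) + (1/7)·(0−4)) = ½·(0 − 68/7 − 4/7) = -36/7, so the A_3-coordinate is 3/7.
Check: 3/7 + 1/7 + 3/7 = 1.

(3/7, 1/7, 3/7)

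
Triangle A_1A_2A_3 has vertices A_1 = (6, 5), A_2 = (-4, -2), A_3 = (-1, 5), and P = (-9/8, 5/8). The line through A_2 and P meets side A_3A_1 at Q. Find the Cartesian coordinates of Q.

(11/3, 5)

Barycentric coordinates of P with respect to A_1A_2A_3: (1/4, 5/8, 1/8).
On side A_3A_1 the A_2-coordinate is zero; dropping P's A_2-weight 5/8 and renormalizing the remaining 1/8 : 1/4 gives weights 1/3, 2/3 on A_3, A_1.
Q = (1/3)·(-1, 5) + (2/3)·(6, 5) = (11/3, 5).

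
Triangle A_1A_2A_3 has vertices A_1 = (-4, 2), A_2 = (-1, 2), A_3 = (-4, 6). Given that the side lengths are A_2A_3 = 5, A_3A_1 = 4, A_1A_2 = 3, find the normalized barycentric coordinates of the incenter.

(5/12, 1/3, 1/4)

The incenter has barycentric coordinates proportional to the opposite side lengths: (5 : 4 : 3).
Normalizing by 5+4+3 = 12 gives (5/12, 1/3, 1/4).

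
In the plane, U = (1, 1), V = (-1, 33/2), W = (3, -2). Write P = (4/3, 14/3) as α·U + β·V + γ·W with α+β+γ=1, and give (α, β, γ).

(1/6, 1/3, 1/2)

Signed area of the reference triangle: [UVW] = ½·(1·(33/2−(-2)) + (-1)·(-2−1) + 3·(1−(33/2))) = ½·(37/2 + 3 − 93/2) = -25/2.
[PVW] = ½·((4/3)·(33/2−(-2)) + (-1)·(-2−(14/3)) + 3·(14/3−(33/2))) = ½·(74/3 + 20/3 − 71/2) = -25/12, so the U-coordinate is (-25/12)/(-25/2) = 1/6.
[UPW] = ½·(1·(14/3−(-2)) + (4/3)·(-2−1) + 3·(1−(14/3))) = ½·(20/3 − 4 − 11) = -25/6, so the V-coordinate is 1/3.
[UVP] = ½·(1·(33/2−(14/3)) + (-1)·(14/3−1) + (4/3)·(1−(33/2))) = ½·(71/6 − 11/3 − 62/3) = -25/4, so the W-coordinate is 1/2.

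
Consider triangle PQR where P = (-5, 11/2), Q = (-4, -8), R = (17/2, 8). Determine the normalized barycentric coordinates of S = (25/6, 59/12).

Signed area of the reference triangle: [PQR] = ½·((-5)·(-8−8) + (-4)·(8−(11/2)) + (17/2)·(11/2−(-8))) = ½·(80 − 10 + 459/4) = 739/8.
[SQR] = ½·((25/6)·(-8−8) + (-4)·(8−(59/12)) + (17/2)·(59/12−(-8))) = ½·(-200/3 − 37/3 + 2635/24) = 739/48, so the P-coordinate is (739/48)/(739/8) = 1/6.
[PSR] = ½·((-5)·(59/12−8) + (25/6)·(8−(11/2)) + (17/2)·(11/2−(59/12))) = ½·(185/12 + 125/12 + 119/24) = 739/48, so the Q-coordinate is 1/6.
[PQS] = ½·((-5)·(-8−(59/12)) + (-4)·(59/12−(11/2)) + (25/6)·(11/2−(-8))) = ½·(775/12 + 7/3 + 225/4) = 739/12, so the R-coordinate is 2/3.

(1/6, 1/6, 2/3)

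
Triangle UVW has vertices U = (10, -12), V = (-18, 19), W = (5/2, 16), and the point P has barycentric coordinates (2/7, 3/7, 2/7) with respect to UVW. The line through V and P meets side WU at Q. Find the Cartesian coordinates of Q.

(25/4, 2)

Line VP meets WU where the V-coordinate vanishes; zeroing P's V-weight and renormalizing leaves W, U-weights 2/7 : 2/7 → (1/2, 1/2).
So Q = (1/2)·W + (1/2)·U = (25/4, 2).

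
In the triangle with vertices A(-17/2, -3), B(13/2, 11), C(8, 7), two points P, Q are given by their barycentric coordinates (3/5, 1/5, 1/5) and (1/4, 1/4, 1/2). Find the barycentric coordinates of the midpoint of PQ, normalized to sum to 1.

Since both coordinate triples sum to 1, the midpoint's barycentrics are the componentwise average.
(3/5+1/4)/2 = 17/40; similarly 9/40 and 7/20.

(17/40, 9/40, 7/20)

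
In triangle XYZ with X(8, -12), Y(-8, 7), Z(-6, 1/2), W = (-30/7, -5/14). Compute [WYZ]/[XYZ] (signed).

[XYZ] = ½·(8·(7−(1/2)) + (-8)·(1/2−(-12)) + (-6)·(-12−7)) = ½·(52 − 100 + 114) = 33.
[WYZ] = ½·((-30/7)·(7−(1/2)) + (-8)·(1/2−(-5/14)) + (-6)·(-5/14−7)) = ½·(-195/7 − 48/7 + 309/7) = 33/7, so the ratio is (33/7)/33 = 1/7.

1/7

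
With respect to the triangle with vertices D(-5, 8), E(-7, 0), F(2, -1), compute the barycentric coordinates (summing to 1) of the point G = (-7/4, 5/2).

Signed area of the reference triangle: [DEF] = ½·((-5)·(0−(-1)) + (-7)·(-1−8) + 2·(8−0)) = ½·(-5 + 63 + 16) = 37.
[GEF] = ½·((-7/4)·(0−(-1)) + (-7)·(-1−(5/2)) + 2·(5/2−0)) = ½·(-7/4 + 49/2 + 5) = 111/8, so the D-coordinate is (111/8)/37 = 3/8.
[DGF] = ½·((-5)·(5/2−(-1)) + (-7/4)·(-1−8) + 2·(8−(5/2))) = ½·(-35/2 + 63/4 + 11) = 37/8, so the E-coordinate is 1/8.
[DEG] = ½·((-5)·(0−(5/2)) + (-7)·(5/2−8) + (-7/4)·(8−0)) = ½·(25/2 + 77/2 − 14) = 37/2, so the F-coordinate is 1/2.
Check: 3/8 + 1/8 + 1/2 = 1.

(3/8, 1/8, 1/2)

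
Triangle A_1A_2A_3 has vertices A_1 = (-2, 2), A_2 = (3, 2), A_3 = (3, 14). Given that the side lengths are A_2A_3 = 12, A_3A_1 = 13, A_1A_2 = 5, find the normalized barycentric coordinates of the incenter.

The incenter has barycentric coordinates proportional to the opposite side lengths: (12 : 13 : 5).
Normalizing by 12+13+5 = 30 gives (2/5, 13/30, 1/6).

(2/5, 13/30, 1/6)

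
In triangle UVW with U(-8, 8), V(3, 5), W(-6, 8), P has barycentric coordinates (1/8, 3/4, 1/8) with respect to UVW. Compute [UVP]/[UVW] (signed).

1/8

The signed ratio [UVP]/[UVW] equals the barycentric coordinate of P at vertex W, which is 1/8.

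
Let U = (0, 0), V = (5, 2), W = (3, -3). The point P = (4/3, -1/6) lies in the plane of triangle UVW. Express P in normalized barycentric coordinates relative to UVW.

Signed area of the reference triangle: [UVW] = ½·(0·(2−(-3)) + 5·(-3−0) + 3·(0−2)) = ½·(0 − 15 − 6) = -21/2.
[PVW] = ½·((4/3)·(2−(-3)) + 5·(-3−(-1/6)) + 3·(-1/6−2)) = ½·(20/3 − 85/6 − 13/2) = -7, so the U-coordinate is (-7)/(-21/2) = 2/3.
[UPW] = ½·(0·(-1/6−(-3)) + (4/3)·(-3−0) + 3·(0−(-1/6))) = ½·(0 − 4 + 1/2) = -7/4, so the V-coordinate is 1/6.
[UVP] = ½·(0·(2−(-1/6)) + 5·(-1/6−0) + (4/3)·(0−2)) = ½·(0 − 5/6 − 8/3) = -7/4, so the W-coordinate is 1/6.

(2/3, 1/6, 1/6)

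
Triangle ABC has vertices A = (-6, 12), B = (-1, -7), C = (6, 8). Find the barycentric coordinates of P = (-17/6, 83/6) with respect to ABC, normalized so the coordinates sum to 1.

(5/6, -1/6, 1/3)

Signed area of the reference triangle: [ABC] = ½·((-6)·(-7−8) + (-1)·(8−12) + 6·(12−(-7))) = ½·(90 + 4 + 114) = 104.
[PBC] = ½·((-17/6)·(-7−8) + (-1)·(8−(83/6)) + 6·(83/6−(-7))) = ½·(85/2 + 35/6 + 125) = 260/3, so the A-coordinate is (260/3)/104 = 5/6.
[APC] = ½·((-6)·(83/6−8) + (-17/6)·(8−12) + 6·(12−(83/6))) = ½·(-35 + 34/3 − 11) = -52/3, so the B-coordinate is -1/6.
[ABP] = ½·((-6)·(-7−(83/6)) + (-1)·(83/6−12) + (-17/6)·(12−(-7))) = ½·(125 − 11/6 − 323/6) = 104/3, so the C-coordinate is 1/3.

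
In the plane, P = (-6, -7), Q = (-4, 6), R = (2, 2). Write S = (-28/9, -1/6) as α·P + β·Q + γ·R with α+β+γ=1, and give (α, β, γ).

Signed area of the reference triangle: [PQR] = ½·((-6)·(6−2) + (-4)·(2−(-7)) + 2·(-7−6)) = ½·(-24 − 36 − 26) = -43.
[SQR] = ½·((-28/9)·(6−2) + (-4)·(2−(-1/6)) + 2·(-1/6−6)) = ½·(-112/9 − 26/3 − 37/3) = -301/18, so the P-coordinate is (-301/18)/(-43) = 7/18.
[PSR] = ½·((-6)·(-1/6−2) + (-28/9)·(2−(-7)) + 2·(-7−(-1/6))) = ½·(13 − 28 − 41/3) = -43/3, so the Q-coordinate is 1/3.
[PQS] = ½·((-6)·(6−(-1/6)) + (-4)·(-1/6−(-7)) + (-28/9)·(-7−6)) = ½·(-37 − 82/3 + 364/9) = -215/18, so the R-coordinate is 5/18.

(7/18, 1/3, 5/18)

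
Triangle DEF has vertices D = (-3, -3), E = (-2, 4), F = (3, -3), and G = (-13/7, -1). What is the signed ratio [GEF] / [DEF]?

[DEF] = ½·((-3)·(4−(-3)) + (-2)·(-3−(-3)) + 3·(-3−4)) = ½·(-21 + 0 − 21) = -21.
[GEF] = ½·((-13/7)·(4−(-3)) + (-2)·(-3−(-1)) + 3·(-1−4)) = ½·(-13 + 4 − 15) = -12, so the ratio is (-12)/(-21) = 4/7.

4/7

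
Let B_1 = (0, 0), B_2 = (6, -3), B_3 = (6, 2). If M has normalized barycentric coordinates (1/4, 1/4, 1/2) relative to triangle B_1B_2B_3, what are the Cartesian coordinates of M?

M = (1/4)·B_1 + (1/4)·B_2 + (1/2)·B_3.
x-coordinate: (1/4)·0 + (1/4)·6 + (1/2)·6 = 9/2.
y-coordinate: (1/4)·0 + (1/4)·(-3) + (1/2)·2 = 1/4.

(9/2, 1/4)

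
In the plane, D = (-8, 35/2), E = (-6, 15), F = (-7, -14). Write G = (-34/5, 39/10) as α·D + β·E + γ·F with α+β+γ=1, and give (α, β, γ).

Signed area of the reference triangle: [DEF] = ½·((-8)·(15−(-14)) + (-6)·(-14−(35/2)) + (-7)·(35/2−15)) = ½·(-232 + 189 − 35/2) = -121/4.
[GEF] = ½·((-34/5)·(15−(-14)) + (-6)·(-14−(39/10)) + (-7)·(39/10−15)) = ½·(-986/5 + 537/5 + 777/10) = -121/20, so the D-coordinate is (-121/20)/(-121/4) = 1/5.
[DGF] = ½·((-8)·(39/10−(-14)) + (-34/5)·(-14−(35/2)) + (-7)·(35/2−(39/10))) = ½·(-716/5 + 1071/5 − 476/5) = -121/10, so the E-coordinate is 2/5.
[DEG] = ½·((-8)·(15−(39/10)) + (-6)·(39/10−(35/2)) + (-34/5)·(35/2−15)) = ½·(-444/5 + 408/5 − 17) = -121/10, so the F-coordinate is 2/5.
Check: 1/5 + 2/5 + 2/5 = 1.

(1/5, 2/5, 2/5)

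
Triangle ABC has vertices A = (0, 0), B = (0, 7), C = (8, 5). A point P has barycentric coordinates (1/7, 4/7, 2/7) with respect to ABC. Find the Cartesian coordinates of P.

(16/7, 38/7)

P = (1/7)·A + (4/7)·B + (2/7)·C.
x-coordinate: (1/7)·0 + (4/7)·0 + (2/7)·8 = 16/7.
y-coordinate: (1/7)·0 + (4/7)·7 + (2/7)·5 = 38/7.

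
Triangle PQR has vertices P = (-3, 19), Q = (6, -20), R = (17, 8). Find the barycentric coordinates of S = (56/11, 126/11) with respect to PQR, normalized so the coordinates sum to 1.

(6/11, 1/11, 4/11)

Signed area of the reference triangle: [PQR] = ½·((-3)·(-20−8) + 6·(8−19) + 17·(19−(-20))) = ½·(84 − 66 + 663) = 681/2.
[SQR] = ½·((56/11)·(-20−8) + 6·(8−(126/11)) + 17·(126/11−(-20))) = ½·(-1568/11 − 228/11 + 5882/11) = 2043/11, so the P-coordinate is (2043/11)/(681/2) = 6/11.
[PSR] = ½·((-3)·(126/11−8) + (56/11)·(8−19) + 17·(19−(126/11))) = ½·(-114/11 − 56 + 1411/11) = 681/22, so the Q-coordinate is 1/11.
[PQS] = ½·((-3)·(-20−(126/11)) + 6·(126/11−19) + (56/11)·(19−(-20))) = ½·(1038/11 − 498/11 + 2184/11) = 1362/11, so the R-coordinate is 4/11.
Check: 6/11 + 1/11 + 4/11 = 1.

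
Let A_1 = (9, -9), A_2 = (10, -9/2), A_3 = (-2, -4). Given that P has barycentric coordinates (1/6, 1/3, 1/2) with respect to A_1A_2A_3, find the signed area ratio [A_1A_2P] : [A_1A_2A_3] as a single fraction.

1/2

The signed ratio [A_1A_2P]/[A_1A_2A_3] equals the barycentric coordinate of P at vertex A_3, which is 1/2.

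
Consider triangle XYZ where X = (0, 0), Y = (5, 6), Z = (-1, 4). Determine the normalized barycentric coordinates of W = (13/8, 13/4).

Signed area of the reference triangle: [XYZ] = ½·(0·(6−4) + 5·(4−0) + (-1)·(0−6)) = ½·(0 + 20 + 6) = 13.
[WYZ] = ½·((13/8)·(6−4) + 5·(4−(13/4)) + (-1)·(13/4−6)) = ½·(13/4 + 15/4 + 11/4) = 39/8, so the X-coordinate is (39/8)/13 = 3/8.
[XWZ] = ½·(0·(13/4−4) + (13/8)·(4−0) + (-1)·(0−(13/4))) = ½·(0 + 13/2 + 13/4) = 39/8, so the Y-coordinate is 3/8.
[XYW] = ½·(0·(6−(13/4)) + 5·(13/4−0) + (13/8)·(0−6)) = ½·(0 + 65/4 − 39/4) = 13/4, so the Z-coordinate is 1/4.

(3/8, 3/8, 1/4)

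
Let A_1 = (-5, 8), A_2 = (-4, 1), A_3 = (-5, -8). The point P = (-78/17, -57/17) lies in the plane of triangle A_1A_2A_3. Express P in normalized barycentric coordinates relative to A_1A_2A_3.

(1/17, 7/17, 9/17)

Signed area of the reference triangle: [A_1A_2A_3] = ½·((-5)·(1−(-8)) + (-4)·(-8−8) + (-5)·(8−1)) = ½·(-45 + 64 − 35) = -8.
[PA_2A_3] = ½·((-78/17)·(1−(-8)) + (-4)·(-8−(-57/17)) + (-5)·(-57/17−1)) = ½·(-702/17 + 316/17 + 370/17) = -8/17, so the A_1-coordinate is (-8/17)/(-8) = 1/17.
[A_1PA_3] = ½·((-5)·(-57/17−(-8)) + (-78/17)·(-8−8) + (-5)·(8−(-57/17))) = ½·(-395/17 + 1248/17 − 965/17) = -56/17, so the A_2-coordinate is 7/17.
[A_1A_2P] = ½·((-5)·(1−(-57/17)) + (-4)·(-57/17−8) + (-78/17)·(8−1)) = ½·(-370/17 + 772/17 − 546/17) = -72/17, so the A_3-coordinate is 9/17.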